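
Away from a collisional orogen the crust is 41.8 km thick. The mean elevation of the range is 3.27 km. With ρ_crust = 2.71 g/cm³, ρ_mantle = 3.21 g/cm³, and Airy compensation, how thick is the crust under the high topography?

Root depth r = h ρ_c / (ρ_m − ρ_c) = 3.27 km × 2.71 / 0.5 = 17.72 km.
Total thickness = T + h + r = 41.8 km + 3.27 km + 17.72 km = 62.8 km.

62.8 km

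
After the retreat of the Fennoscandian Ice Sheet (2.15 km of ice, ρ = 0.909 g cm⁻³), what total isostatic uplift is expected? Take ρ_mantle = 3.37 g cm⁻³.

0.58 km

Removing the load lets mantle flow back in; uplift u satisfies ρ_ice t = ρ_m u.
u = t ρ_ice/ρ_m = 2.15 km × 0.909/3.37 = 0.58 km.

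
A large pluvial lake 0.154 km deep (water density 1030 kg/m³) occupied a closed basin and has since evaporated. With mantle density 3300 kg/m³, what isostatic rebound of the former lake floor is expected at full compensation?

0.0481 km

u = d ρ_w/ρ_m = 0.154 km × 1030/3300 = 0.0481 km.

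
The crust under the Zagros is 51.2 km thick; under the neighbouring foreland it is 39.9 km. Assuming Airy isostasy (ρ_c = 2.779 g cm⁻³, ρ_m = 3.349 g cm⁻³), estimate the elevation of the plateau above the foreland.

1.92 km

Excess crust Δ = 51.2 km − 39.9 km = 11.3 km, split between elevation h and root r with h + r = Δ.
Airy balance ρ_c h = (ρ_m − ρ_c) r gives r = h ρ_c/(ρ_m − ρ_c), so h (1 + ρ_c/(ρ_m − ρ_c)) = Δ, i.e. h = Δ (ρ_m − ρ_c)/ρ_m.
h = 11.3 km × 0.57/3.349 = 1.92 km.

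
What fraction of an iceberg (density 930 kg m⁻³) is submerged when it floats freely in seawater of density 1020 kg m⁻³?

Submerged fraction = ρ_obj/ρ_fluid = 930/1020 = 0.912.

0.912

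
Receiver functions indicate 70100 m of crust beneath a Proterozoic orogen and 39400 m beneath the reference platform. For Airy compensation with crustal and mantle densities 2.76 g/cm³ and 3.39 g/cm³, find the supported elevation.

Excess crust Δ = 70100 m − 39400 m = 30700 m, split between elevation h and root r with h + r = Δ.
Airy balance ρ_c h = (ρ_m − ρ_c) r gives r = h ρ_c/(ρ_m − ρ_c), so h (1 + ρ_c/(ρ_m − ρ_c)) = Δ, i.e. h = Δ (ρ_m − ρ_c)/ρ_m.
h = 30700 m × 0.63/3.39 = 5710 m.

5710 m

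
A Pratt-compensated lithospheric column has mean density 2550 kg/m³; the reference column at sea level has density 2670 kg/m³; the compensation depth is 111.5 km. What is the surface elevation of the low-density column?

5.25 km

ρ_ref D = ρ (D + h) → h = D (ρ_ref − ρ)/ρ.
h = 111.5 km × (2670 − 2550)/2550 = 5.25 km.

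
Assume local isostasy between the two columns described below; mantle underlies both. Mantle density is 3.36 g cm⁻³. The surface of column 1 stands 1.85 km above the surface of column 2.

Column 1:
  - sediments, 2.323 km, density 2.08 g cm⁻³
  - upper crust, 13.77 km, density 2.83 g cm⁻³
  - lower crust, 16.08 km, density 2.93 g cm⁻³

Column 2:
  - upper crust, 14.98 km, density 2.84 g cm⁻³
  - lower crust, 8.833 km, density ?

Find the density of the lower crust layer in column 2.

Take the compensation level at the base of the deeper column (depth z_c below the surface of column 1) and equate Σ ρ_i t_i down to z_c; mantle fills any gap and the z_c terms cancel.
Column 1: 2.323×2.08 + 13.77×2.83 + 16.08×2.93 + (z_c − 32.173)×3.36
Column 2: 1.85×0 + 14.98×2.84 + 8.833×ρ + (z_c − 1.85 − 23.813)×3.36
The z_c×3.36 term appears on both sides and cancels. Collect the known terms of each column as K = Σ(ρt)_known − 3.36 × (depth of known layers): K_1 = 90.91534 − 3.36×32.173 = −17.18594; K_2 = 42.5432 − 3.36×(1.85 + 23.813) = −43.68448.
Balance: K_1 = K_2 + 8.833×ρ, so ρ = (K_1 − K_2)/8.833 = 26.4985/8.833 = 3 g cm⁻³.

3 g cm⁻³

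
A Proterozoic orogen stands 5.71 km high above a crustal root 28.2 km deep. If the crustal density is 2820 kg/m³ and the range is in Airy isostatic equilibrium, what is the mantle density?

3390 kg/m³

Airy balance: ρ_c h = (ρ_m − ρ_c) r → ρ_m = ρ_c (1 + h/r).
ρ_m = 2820 × (1 + 5.71 km/28.2 km) = 3390 kg/m³.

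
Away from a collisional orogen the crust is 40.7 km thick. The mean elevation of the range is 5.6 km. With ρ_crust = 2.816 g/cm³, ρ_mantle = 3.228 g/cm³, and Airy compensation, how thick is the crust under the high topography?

Root depth r = h ρ_c / (ρ_m − ρ_c) = 5.6 km × 2.816 / 0.412 = 38.28 km.
Total thickness = T + h + r = 40.7 km + 5.6 km + 38.28 km = 84.6 km.

84.6 km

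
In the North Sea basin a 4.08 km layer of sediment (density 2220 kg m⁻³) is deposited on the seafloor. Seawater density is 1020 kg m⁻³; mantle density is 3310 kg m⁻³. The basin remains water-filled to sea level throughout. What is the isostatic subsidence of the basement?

2.14 km

Submarine loading: the sediment displaces seawater, and the subsidence is in turn flooded, so s (ρ_m − ρ_w) = t (ρ_sed − ρ_w).
s = 4.08 km × (2220 − 1020) / (3310 − 1020) = 2.14 km.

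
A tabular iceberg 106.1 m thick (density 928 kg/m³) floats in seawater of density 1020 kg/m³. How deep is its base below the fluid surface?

96.5 m

Draft d = t ρ_obj/ρ_fluid = 106.1 m × 928/1020 = 96.5 m.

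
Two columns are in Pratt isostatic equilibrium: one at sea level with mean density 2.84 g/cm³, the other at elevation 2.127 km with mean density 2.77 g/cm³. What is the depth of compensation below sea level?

ρ_ref D = ρ (D + h) → D (ρ_ref − ρ) = ρ h.
D = ρ h/(ρ_ref − ρ) = 2.77 × 2.127 km/(2.84 − 2.77) = 84.2 km.

84.2 km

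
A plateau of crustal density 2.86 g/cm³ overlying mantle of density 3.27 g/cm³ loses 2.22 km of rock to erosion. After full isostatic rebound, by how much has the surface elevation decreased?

Rebound u = e ρ_c/ρ_m = 2.22 km × 2.86/3.27 = 1.942 km.
Net surface drop = e − u = 2.22 km − 1.942 km = e (ρ_m − ρ_c)/ρ_m = 0.278 km.

0.278 km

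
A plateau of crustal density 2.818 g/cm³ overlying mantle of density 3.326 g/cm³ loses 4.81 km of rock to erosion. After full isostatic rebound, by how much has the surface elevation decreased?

0.735 km

Rebound u = e ρ_c/ρ_m = 4.81 km × 2.818/3.326 = 4.075 km.
Net surface drop = e − u = 4.81 km − 4.075 km = e (ρ_m − ρ_c)/ρ_m = 0.735 km.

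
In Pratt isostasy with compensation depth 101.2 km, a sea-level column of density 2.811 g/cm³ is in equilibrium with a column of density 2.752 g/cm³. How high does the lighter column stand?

2.17 km

ρ_ref D = ρ (D + h) → h = D (ρ_ref − ρ)/ρ.
h = 101.2 km × (2.811 − 2.752)/2.752 = 2.17 km.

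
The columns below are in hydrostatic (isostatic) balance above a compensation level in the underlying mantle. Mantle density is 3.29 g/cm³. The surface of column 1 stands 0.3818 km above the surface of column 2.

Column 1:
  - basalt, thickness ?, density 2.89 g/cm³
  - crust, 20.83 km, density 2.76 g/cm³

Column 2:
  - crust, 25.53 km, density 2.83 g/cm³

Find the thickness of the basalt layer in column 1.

Take the compensation level at the base of the deeper column (depth z_c below the surface of column 1) and equate Σ ρ_i t_i down to z_c; mantle fills any gap and the z_c terms cancel.
Column 1: x×2.89 + 20.83×2.76 + (z_c − 20.83 − x)×3.29
Column 2: 0.3818×0 + 25.53×2.83 + (z_c − 0.3818 − 25.53)×3.29
The z_c×3.29 term appears on both sides and cancels. Collect the known terms of each column as K = Σ(ρt)_known − 3.29 × (depth of known layers): K_1 = 57.4908 − 3.29×20.83 = −11.0399; K_2 = 72.2499 − 3.29×(0.3818 + 25.53) = −12.999922.
Balance: K_1 − x×(3.29 − 2.89) = K_2, so x = (K_1 − K_2)/(3.29 − 2.89) = 1.96002/0.4 = 4.9 km.

4.9 km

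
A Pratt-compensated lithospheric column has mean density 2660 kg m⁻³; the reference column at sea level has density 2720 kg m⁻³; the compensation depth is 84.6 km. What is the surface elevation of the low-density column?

1.91 km

ρ_ref D = ρ (D + h) → h = D (ρ_ref − ρ)/ρ.
h = 84.6 km × (2720 − 2660)/2660 = 1.91 km.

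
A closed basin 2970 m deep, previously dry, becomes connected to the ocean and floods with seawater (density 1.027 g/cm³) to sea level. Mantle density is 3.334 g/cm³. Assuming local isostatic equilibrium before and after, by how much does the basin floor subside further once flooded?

1320 m

After flooding the water column is d + s deep. Its weight must equal the weight of mantle displaced by the extra subsidence s: (d + s) ρ_w = s ρ_m.
s = d ρ_w / (ρ_m − ρ_w) = 2970 m × 1.027/(3.334 − 1.027) = 1320 m.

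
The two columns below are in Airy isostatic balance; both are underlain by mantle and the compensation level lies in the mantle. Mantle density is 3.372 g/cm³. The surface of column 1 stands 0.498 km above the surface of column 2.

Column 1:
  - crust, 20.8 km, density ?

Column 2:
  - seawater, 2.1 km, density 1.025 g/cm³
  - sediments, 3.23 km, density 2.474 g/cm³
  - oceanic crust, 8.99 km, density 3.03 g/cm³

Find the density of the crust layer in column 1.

Take the compensation level at the base of the deeper column (depth z_c below the surface of column 1) and equate Σ ρ_i t_i down to z_c; mantle fills any gap and the z_c terms cancel.
Column 1: 20.8×ρ + (z_c − 20.8)×3.372
Column 2: 0.498×0 + 2.1×1.025 + 3.23×2.474 + 8.99×3.03 + (z_c − 0.498 − 14.32)×3.372
The z_c×3.372 term appears on both sides and cancels. Collect the known terms of each column as K = Σ(ρt)_known − 3.372 × (depth of known layers): K_1 = 0 − 3.372×20.8 = −70.1376; K_2 = 37.38322 − 3.372×(0.498 + 14.32) = −12.583076.
Balance: K_1 + 20.8×ρ = K_2, so ρ = (K_2 − K_1)/20.8 = 57.5545/20.8 = 2.77 g/cm³.

2.77 g/cm³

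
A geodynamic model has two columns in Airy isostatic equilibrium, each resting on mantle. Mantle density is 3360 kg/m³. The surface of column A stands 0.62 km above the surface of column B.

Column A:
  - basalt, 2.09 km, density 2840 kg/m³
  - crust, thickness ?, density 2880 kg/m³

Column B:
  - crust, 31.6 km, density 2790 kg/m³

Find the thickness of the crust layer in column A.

39.6 km

Take the compensation level at the base of the deeper column (depth z_c below the surface of column A) and equate Σ ρ_i t_i down to z_c; mantle fills any gap and the z_c terms cancel.
Column A: 2.09×2840 + x×2880 + (z_c − 2.09 − x)×3360
Column B: 0.62×0 + 31.6×2790 + (z_c − 0.62 − 31.6)×3360
The z_c×3360 term appears on both sides and cancels. Collect the known terms of each column as K = Σ(ρt)_known − 3360 × (depth of known layers): K_A = 5935.6 − 3360×2.09 = −1086.8; K_B = 88164 − 3360×(0.62 + 31.6) = −20095.2.
Balance: K_A − x×(3360 − 2880) = K_B, so x = (K_A − K_B)/(3360 − 2880) = 19008.4/480 = 39.6 km.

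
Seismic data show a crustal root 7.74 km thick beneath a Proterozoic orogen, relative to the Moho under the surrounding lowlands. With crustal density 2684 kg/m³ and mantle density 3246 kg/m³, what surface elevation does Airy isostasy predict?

1.62 km

Isostatic balance requires: ρ_c h = (ρ_m − ρ_c) r.
h = r (ρ_m − ρ_c) / ρ_c = 7.74 km × (3246 − 2684) / 2684 = 1.62 km.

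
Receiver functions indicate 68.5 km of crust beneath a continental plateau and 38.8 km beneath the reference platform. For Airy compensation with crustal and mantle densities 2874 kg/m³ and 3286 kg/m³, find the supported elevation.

3.72 km

Excess crust Δ = 68.5 km − 38.8 km = 29.7 km, split between elevation h and root r with h + r = Δ.
Airy balance ρ_c h = (ρ_m − ρ_c) r gives r = h ρ_c/(ρ_m − ρ_c), so h (1 + ρ_c/(ρ_m − ρ_c)) = Δ, i.e. h = Δ (ρ_m − ρ_c)/ρ_m.
h = 29.7 km × 412/3286 = 3.72 km.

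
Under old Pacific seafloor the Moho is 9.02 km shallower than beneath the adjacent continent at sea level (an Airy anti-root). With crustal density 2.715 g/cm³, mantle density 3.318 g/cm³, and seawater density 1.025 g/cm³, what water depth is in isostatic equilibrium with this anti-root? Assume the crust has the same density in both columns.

Replacing a thickness d of crust by seawater at the top must be balanced by replacing crust with mantle at the base: d (ρ_c − ρ_w) = a (ρ_m − ρ_c).
d = a (ρ_m − ρ_c)/(ρ_c − ρ_w) = 9.02 km × 0.603/1.69 = 3.22 km.

3.22 km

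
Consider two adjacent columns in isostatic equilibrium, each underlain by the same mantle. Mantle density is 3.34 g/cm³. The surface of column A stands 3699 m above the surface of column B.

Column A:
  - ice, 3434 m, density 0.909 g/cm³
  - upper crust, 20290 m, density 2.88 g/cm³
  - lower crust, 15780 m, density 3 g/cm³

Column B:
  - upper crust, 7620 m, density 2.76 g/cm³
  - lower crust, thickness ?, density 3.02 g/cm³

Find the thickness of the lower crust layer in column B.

19600 m

Take the compensation level at the base of the deeper column (depth z_c below the surface of column A) and equate Σ ρ_i t_i down to z_c; mantle fills any gap and the z_c terms cancel.
Column A: 3434×0.909 + 20290×2.88 + 15780×3 + (z_c − 39504)×3.34
Column B: 3699×0 + 7620×2.76 + x×3.02 + (z_c − 3699 − 7620 − x)×3.34
The z_c×3.34 term appears on both sides and cancels. Collect the known terms of each column as K = Σ(ρt)_known − 3.34 × (depth of known layers): K_A = 108896.706 − 3.34×39504 = −23046.654; K_B = 21031.2 − 3.34×(3699 + 7620) = −16774.26.
Balance: K_A = K_B − x×(3.34 − 3.02), so x = (K_B − K_A)/(3.34 − 3.02) = 6272.39/0.32 = 19600 m.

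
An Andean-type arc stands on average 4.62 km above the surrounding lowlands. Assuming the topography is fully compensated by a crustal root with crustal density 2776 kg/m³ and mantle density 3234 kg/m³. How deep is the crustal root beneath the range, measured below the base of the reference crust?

By Archimedes' principle applied to the lithosphere: the weight of the topography is balanced by the buoyancy of the root, ρ_c h = (ρ_m − ρ_c) r.
r = h · ρ_c / (ρ_m − ρ_c) = 4.62 km × 2776 / (3234 − 2776) = 28 km.

28 km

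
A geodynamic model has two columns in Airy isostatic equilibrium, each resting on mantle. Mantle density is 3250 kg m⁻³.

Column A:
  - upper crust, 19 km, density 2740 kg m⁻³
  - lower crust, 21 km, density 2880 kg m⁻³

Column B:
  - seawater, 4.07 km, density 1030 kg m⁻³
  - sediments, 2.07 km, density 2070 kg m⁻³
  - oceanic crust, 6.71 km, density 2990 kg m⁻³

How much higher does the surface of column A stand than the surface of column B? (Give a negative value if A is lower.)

1.3 km

For any compensation level in the mantle, the mantle terms cancel and isostasy reduces to e = (Σt_A − Σt_B) − (Σ(ρt)_A − Σ(ρt)_B) / ρ_m.
Σt_A = 40 km; Σt_B = 12.85 km; Σ(ρt)_A = 112540; Σ(ρt)_B = 28539.9 (in km·kg m⁻³).
e = (40 − 12.85) − (112540 − 28539.9) / 3250 = 1.3 km.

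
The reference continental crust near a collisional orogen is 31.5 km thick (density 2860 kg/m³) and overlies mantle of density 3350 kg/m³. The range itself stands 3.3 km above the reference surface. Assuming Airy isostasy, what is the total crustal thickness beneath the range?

54.1 km

Root depth r = h ρ_c / (ρ_m − ρ_c) = 3.3 km × 2860 / 490 = 19.26 km.
Total thickness = T + h + r = 31.5 km + 3.3 km + 19.26 km = 54.1 km.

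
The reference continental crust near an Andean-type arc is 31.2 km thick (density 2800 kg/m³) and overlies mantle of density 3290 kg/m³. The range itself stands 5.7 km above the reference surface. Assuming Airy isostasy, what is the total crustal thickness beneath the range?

Root depth r = h ρ_c / (ρ_m − ρ_c) = 5.7 km × 2800 / 490 = 32.57 km.
Total thickness = T + h + r = 31.2 km + 5.7 km + 32.57 km = 69.5 km.

69.5 km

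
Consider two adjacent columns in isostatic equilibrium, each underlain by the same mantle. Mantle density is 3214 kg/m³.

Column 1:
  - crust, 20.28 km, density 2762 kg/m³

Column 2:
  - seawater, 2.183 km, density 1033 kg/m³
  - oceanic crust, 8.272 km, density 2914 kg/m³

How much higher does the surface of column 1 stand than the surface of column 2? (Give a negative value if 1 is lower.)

For any compensation level in the mantle, the mantle terms cancel and isostasy reduces to e = (Σt_1 − Σt_2) − (Σ(ρt)_1 − Σ(ρt)_2) / ρ_m.
Σt_1 = 20.28 km; Σt_2 = 10.455 km; Σ(ρt)_1 = 56013.36; Σ(ρt)_2 = 26359.647 (in km·kg/m³).
e = (20.28 − 10.455) − (56013.36 − 26359.647) / 3214 = 0.599 km.

0.599 km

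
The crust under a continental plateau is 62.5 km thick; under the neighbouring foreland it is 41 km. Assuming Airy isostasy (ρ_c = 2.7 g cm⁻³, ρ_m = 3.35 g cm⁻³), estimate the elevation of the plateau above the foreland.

Excess crust Δ = 62.5 km − 41 km = 21.5 km, split between elevation h and root r with h + r = Δ.
Airy balance ρ_c h = (ρ_m − ρ_c) r gives r = h ρ_c/(ρ_m − ρ_c), so h (1 + ρ_c/(ρ_m − ρ_c)) = Δ, i.e. h = Δ (ρ_m − ρ_c)/ρ_m.
h = 21.5 km × 0.65/3.35 = 4.17 km.

4.17 km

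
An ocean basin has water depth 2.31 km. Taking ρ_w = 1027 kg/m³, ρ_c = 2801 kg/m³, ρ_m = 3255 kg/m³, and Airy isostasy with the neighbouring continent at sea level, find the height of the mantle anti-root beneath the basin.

9.03 km

Equating mass per unit area of the two columns: replacing crust with seawater at the top is compensated by replacing crust with mantle at the base: d (ρ_c − ρ_w) = a (ρ_m − ρ_c).
a = d (ρ_c − ρ_w)/(ρ_m − ρ_c) = 2.31 km × 1774/454 = 9.03 km.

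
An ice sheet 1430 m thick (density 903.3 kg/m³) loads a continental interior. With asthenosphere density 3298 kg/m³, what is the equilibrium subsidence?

392 m

By Archimedes' principle applied to the lithosphere: the ice load ρ_ice t is balanced by mantle displaced below, ρ_m s.
s = t ρ_ice / ρ_m = 1430 m × 903.3/3298 = 392 m.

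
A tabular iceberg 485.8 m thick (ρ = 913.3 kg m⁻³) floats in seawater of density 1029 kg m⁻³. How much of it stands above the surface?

54.6 m

Floating equilibrium: submerged depth d = t ρ_obj/ρ_fluid = 485.8 m × 913.3/1029 = 431.2 m.
Freeboard = t − d = 485.8 m − 431.2 m = 54.6 m.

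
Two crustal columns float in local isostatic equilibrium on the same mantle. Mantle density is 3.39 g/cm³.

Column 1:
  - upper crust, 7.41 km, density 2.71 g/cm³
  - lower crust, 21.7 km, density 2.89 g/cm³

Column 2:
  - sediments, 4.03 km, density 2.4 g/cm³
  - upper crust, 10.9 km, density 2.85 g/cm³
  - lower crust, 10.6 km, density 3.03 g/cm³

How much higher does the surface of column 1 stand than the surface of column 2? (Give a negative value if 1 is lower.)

0.648 km

For any compensation level in the mantle, the mantle terms cancel and isostasy reduces to e = (Σt_1 − Σt_2) − (Σ(ρt)_1 − Σ(ρt)_2) / ρ_m.
Σt_1 = 29.11 km; Σt_2 = 25.53 km; Σ(ρt)_1 = 82.7941; Σ(ρt)_2 = 72.855 (in km·g/cm³).
e = (29.11 − 25.53) − (82.7941 − 72.855) / 3.39 = 0.648 km.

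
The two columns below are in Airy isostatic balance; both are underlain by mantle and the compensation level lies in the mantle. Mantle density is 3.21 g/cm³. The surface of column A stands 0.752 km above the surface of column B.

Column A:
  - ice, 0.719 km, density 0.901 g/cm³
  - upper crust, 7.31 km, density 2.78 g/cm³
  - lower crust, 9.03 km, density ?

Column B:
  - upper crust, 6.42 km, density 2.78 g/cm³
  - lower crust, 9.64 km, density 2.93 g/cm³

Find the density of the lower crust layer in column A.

2.87 g/cm³

Take the compensation level at the base of the deeper column (depth z_c below the surface of column A) and equate Σ ρ_i t_i down to z_c; mantle fills any gap and the z_c terms cancel.
Column A: 0.719×0.901 + 7.31×2.78 + 9.03×ρ + (z_c − 17.059)×3.21
Column B: 0.752×0 + 6.42×2.78 + 9.64×2.93 + (z_c − 0.752 − 16.06)×3.21
The z_c×3.21 term appears on both sides and cancels. Collect the known terms of each column as K = Σ(ρt)_known − 3.21 × (depth of known layers): K_A = 20.969619 − 3.21×17.059 = −33.789771; K_B = 46.0928 − 3.21×(0.752 + 16.06) = −7.87372.
Balance: K_A + 9.03×ρ = K_B, so ρ = (K_B − K_A)/9.03 = 25.9161/9.03 = 2.87 g/cm³.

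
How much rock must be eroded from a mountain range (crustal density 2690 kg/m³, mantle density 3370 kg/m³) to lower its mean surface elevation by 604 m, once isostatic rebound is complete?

Net drop Δ = e − u = e − e ρ_c/ρ_m = e (ρ_m − ρ_c)/ρ_m.
e = Δ ρ_m/(ρ_m − ρ_c) = 604 m × 3370/680 = 2990 m.

2990 m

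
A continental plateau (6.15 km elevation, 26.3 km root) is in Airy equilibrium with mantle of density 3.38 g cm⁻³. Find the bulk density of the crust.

ρ_c h = (ρ_m − ρ_c) r → ρ_c (h + r) = ρ_m r → ρ_c = ρ_m r / (h + r).
ρ_c = 3.38 × 26.3 km / (6.15 km + 26.3 km) = 2.74 g cm⁻³.

2.74 g cm⁻³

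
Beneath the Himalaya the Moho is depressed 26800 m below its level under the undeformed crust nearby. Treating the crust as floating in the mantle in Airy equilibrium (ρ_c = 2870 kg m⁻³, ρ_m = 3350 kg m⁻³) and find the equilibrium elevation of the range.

4480 m

Isostatic balance requires: ρ_c h = (ρ_m − ρ_c) r.
h = r (ρ_m − ρ_c) / ρ_c = 26800 m × (3350 − 2870) / 2870 = 4480 m.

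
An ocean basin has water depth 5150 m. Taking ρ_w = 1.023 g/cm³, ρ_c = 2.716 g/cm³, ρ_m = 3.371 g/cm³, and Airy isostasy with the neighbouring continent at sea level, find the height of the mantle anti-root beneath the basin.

In Airy isostatic equilibrium: replacing crust with seawater at the top is compensated by replacing crust with mantle at the base: d (ρ_c − ρ_w) = a (ρ_m − ρ_c).
a = d (ρ_c − ρ_w)/(ρ_m − ρ_c) = 5150 m × 1.693/0.655 = 13300 m.

13300 m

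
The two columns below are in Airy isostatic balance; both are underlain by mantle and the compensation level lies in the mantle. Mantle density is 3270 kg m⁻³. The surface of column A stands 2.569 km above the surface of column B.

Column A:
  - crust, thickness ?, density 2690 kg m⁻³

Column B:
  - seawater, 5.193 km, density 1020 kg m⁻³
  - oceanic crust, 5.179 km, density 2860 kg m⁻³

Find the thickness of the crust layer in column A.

Take the compensation level at the base of the deeper column (depth z_c below the surface of column A) and equate Σ ρ_i t_i down to z_c; mantle fills any gap and the z_c terms cancel.
Column A: x×2690 + (z_c − 0 − x)×3270
Column B: 2.569×0 + 5.193×1020 + 5.179×2860 + (z_c − 2.569 − 10.372)×3270
The z_c×3270 term appears on both sides and cancels. Collect the known terms of each column as K = Σ(ρt)_known − 3270 × (depth of known layers): K_A = 0 − 3270×0 = 0; K_B = 20108.8 − 3270×(2.569 + 10.372) = −22208.27.
Balance: K_A − x×(3270 − 2690) = K_B, so x = (K_A − K_B)/(3270 − 2690) = 22208.3/580 = 38.3 km.

38.3 km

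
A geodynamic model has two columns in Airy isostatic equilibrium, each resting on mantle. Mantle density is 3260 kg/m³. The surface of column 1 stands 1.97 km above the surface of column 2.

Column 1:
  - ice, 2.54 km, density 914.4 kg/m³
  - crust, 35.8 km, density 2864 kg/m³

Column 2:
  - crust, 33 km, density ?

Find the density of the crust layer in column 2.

Take the compensation level at the base of the deeper column (depth z_c below the surface of column 1) and equate Σ ρ_i t_i down to z_c; mantle fills any gap and the z_c terms cancel.
Column 1: 2.54×914.4 + 35.8×2864 + (z_c − 38.34)×3260
Column 2: 1.97×0 + 33×ρ + (z_c − 1.97 − 33)×3260
The z_c×3260 term appears on both sides and cancels. Collect the known terms of each column as K = Σ(ρt)_known − 3260 × (depth of known layers): K_1 = 104853.776 − 3260×38.34 = −20134.624; K_2 = 0 − 3260×(1.97 + 33) = −114002.2.
Balance: K_1 = K_2 + 33×ρ, so ρ = (K_1 − K_2)/33 = 93867.6/33 = 2840 kg/m³.

2840 kg/m³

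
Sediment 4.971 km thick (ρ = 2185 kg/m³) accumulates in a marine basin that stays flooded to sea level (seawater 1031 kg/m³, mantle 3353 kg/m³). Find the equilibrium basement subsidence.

Submarine loading: the sediment displaces seawater, and the subsidence is in turn flooded, so s (ρ_m − ρ_w) = t (ρ_sed − ρ_w).
s = 4.971 km × (2185 − 1031) / (3353 − 1031) = 2.47 km.

2.47 km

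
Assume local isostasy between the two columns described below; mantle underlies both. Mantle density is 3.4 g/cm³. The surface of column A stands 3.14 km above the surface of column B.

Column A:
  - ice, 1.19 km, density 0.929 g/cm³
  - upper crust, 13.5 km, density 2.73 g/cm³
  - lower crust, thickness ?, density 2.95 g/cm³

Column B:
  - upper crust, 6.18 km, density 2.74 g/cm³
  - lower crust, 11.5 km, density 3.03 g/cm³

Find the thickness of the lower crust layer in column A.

Take the compensation level at the base of the deeper column (depth z_c below the surface of column A) and equate Σ ρ_i t_i down to z_c; mantle fills any gap and the z_c terms cancel.
Column A: 1.19×0.929 + 13.5×2.73 + x×2.95 + (z_c − 14.69 − x)×3.4
Column B: 3.14×0 + 6.18×2.74 + 11.5×3.03 + (z_c − 3.14 − 17.68)×3.4
The z_c×3.4 term appears on both sides and cancels. Collect the known terms of each column as K = Σ(ρt)_known − 3.4 × (depth of known layers): K_A = 37.96051 − 3.4×14.69 = −11.98549; K_B = 51.7782 − 3.4×(3.14 + 17.68) = −19.0098.
Balance: K_A − x×(3.4 − 2.95) = K_B, so x = (K_A − K_B)/(3.4 − 2.95) = 7.02431/0.45 = 15.6 km.

15.6 km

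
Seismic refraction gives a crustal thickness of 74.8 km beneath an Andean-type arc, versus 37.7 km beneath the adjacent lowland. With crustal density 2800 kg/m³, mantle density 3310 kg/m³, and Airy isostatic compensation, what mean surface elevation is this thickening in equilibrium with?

5.72 km

Excess crust Δ = 74.8 km − 37.7 km = 37.1 km, split between elevation h and root r with h + r = Δ.
Airy balance ρ_c h = (ρ_m − ρ_c) r gives r = h ρ_c/(ρ_m − ρ_c), so h (1 + ρ_c/(ρ_m − ρ_c)) = Δ, i.e. h = Δ (ρ_m − ρ_c)/ρ_m.
h = 37.1 km × 510/3310 = 5.72 km.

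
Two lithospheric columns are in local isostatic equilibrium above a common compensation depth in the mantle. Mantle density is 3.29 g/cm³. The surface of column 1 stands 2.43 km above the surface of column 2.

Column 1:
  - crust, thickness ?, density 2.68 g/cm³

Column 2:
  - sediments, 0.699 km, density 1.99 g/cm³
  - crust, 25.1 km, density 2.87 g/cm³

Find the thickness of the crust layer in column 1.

Take the compensation level at the base of the deeper column (depth z_c below the surface of column 1) and equate Σ ρ_i t_i down to z_c; mantle fills any gap and the z_c terms cancel.
Column 1: x×2.68 + (z_c − 0 − x)×3.29
Column 2: 2.43×0 + 0.699×1.99 + 25.1×2.87 + (z_c − 2.43 − 25.799)×3.29
The z_c×3.29 term appears on both sides and cancels. Collect the known terms of each column as K = Σ(ρt)_known − 3.29 × (depth of known layers): K_1 = 0 − 3.29×0 = 0; K_2 = 73.42801 − 3.29×(2.43 + 25.799) = −19.4454.
Balance: K_1 − x×(3.29 − 2.68) = K_2, so x = (K_1 − K_2)/(3.29 − 2.68) = 19.4454/0.61 = 31.9 km.

31.9 km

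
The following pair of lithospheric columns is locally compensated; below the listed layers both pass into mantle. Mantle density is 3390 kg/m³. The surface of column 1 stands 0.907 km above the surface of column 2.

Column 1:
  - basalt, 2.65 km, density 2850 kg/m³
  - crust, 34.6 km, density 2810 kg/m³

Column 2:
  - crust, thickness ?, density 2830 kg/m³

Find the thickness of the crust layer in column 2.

32.9 km

Take the compensation level at the base of the deeper column (depth z_c below the surface of column 1) and equate Σ ρ_i t_i down to z_c; mantle fills any gap and the z_c terms cancel.
Column 1: 2.65×2850 + 34.6×2810 + (z_c − 37.25)×3390
Column 2: 0.907×0 + x×2830 + (z_c − 0.907 − 0 − x)×3390
The z_c×3390 term appears on both sides and cancels. Collect the known terms of each column as K = Σ(ρt)_known − 3390 × (depth of known layers): K_1 = 104778.5 − 3390×37.25 = −21499; K_2 = 0 − 3390×(0.907 + 0) = −3074.73.
Balance: K_1 = K_2 − x×(3390 − 2830), so x = (K_2 − K_1)/(3390 − 2830) = 18424.3/560 = 32.9 km.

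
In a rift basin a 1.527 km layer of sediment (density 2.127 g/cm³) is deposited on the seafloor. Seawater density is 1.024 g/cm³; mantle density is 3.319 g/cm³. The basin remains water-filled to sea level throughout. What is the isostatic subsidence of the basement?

0.734 km

Submarine loading: the sediment displaces seawater, and the subsidence is in turn flooded, so s (ρ_m − ρ_w) = t (ρ_sed − ρ_w).
s = 1.527 km × (2.127 − 1.024) / (3.319 − 1.024) = 0.734 km.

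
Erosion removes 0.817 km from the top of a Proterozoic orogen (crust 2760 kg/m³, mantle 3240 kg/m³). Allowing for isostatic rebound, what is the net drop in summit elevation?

0.121 km

Rebound u = e ρ_c/ρ_m = 0.817 km × 2760/3240 = 0.696 km.
Net surface drop = e − u = 0.817 km − 0.696 km = e (ρ_m − ρ_c)/ρ_m = 0.121 km.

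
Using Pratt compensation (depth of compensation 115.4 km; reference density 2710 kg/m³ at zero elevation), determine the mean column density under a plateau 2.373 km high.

Pratt balance: ρ_ref D = ρ (D + h).
ρ = ρ_ref D/(D + h) = 2710 × 115.4 km/(115.4 km + 2.373 km) = 2660 kg/m³.

2660 kg/m³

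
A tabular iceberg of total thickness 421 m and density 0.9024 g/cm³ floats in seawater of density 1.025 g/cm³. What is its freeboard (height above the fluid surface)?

50.4 m

Floating equilibrium: submerged depth d = t ρ_obj/ρ_fluid = 421 m × 0.9024/1.025 = 370.6 m.
Freeboard = t − d = 421 m − 370.6 m = 50.4 m.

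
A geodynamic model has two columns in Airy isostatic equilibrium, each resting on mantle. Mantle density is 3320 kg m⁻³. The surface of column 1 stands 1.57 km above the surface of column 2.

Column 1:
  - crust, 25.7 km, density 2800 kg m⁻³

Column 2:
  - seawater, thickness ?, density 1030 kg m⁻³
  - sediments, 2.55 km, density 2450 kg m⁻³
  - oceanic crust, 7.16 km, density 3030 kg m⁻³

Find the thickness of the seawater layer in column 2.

1.68 km

Take the compensation level at the base of the deeper column (depth z_c below the surface of column 1) and equate Σ ρ_i t_i down to z_c; mantle fills any gap and the z_c terms cancel.
Column 1: 25.7×2800 + (z_c − 25.7)×3320
Column 2: 1.57×0 + x×1030 + 2.55×2450 + 7.16×3030 + (z_c − 1.57 − 9.71 − x)×3320
The z_c×3320 term appears on both sides and cancels. Collect the known terms of each column as K = Σ(ρt)_known − 3320 × (depth of known layers): K_1 = 71960 − 3320×25.7 = −13364; K_2 = 27942.3 − 3320×(1.57 + 9.71) = −9507.3.
Balance: K_1 = K_2 − x×(3320 − 1030), so x = (K_2 − K_1)/(3320 − 1030) = 3856.7/2290 = 1.68 km.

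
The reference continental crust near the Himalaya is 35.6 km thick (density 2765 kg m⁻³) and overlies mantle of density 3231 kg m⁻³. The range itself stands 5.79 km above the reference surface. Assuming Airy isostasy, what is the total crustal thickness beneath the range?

Root depth r = h ρ_c / (ρ_m − ρ_c) = 5.79 km × 2765 / 466 = 34.35 km.
Total thickness = T + h + r = 35.6 km + 5.79 km + 34.35 km = 75.7 km.

75.7 km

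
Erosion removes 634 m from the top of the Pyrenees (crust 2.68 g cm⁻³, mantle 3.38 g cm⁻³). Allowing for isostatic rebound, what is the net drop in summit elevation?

Rebound u = e ρ_c/ρ_m = 634 m × 2.68/3.38 = 502.7 m.
Net surface drop = e − u = 634 m − 502.7 m = e (ρ_m − ρ_c)/ρ_m = 131 m.

131 m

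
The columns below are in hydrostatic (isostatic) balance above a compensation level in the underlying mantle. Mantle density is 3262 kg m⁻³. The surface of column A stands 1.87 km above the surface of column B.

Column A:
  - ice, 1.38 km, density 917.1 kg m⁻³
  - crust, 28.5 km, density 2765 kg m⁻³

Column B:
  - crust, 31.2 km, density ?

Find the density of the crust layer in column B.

Take the compensation level at the base of the deeper column (depth z_c below the surface of column A) and equate Σ ρ_i t_i down to z_c; mantle fills any gap and the z_c terms cancel.
Column A: 1.38×917.1 + 28.5×2765 + (z_c − 29.88)×3262
Column B: 1.87×0 + 31.2×ρ + (z_c − 1.87 − 31.2)×3262
The z_c×3262 term appears on both sides and cancels. Collect the known terms of each column as K = Σ(ρt)_known − 3262 × (depth of known layers): K_A = 80068.098 − 3262×29.88 = −17400.462; K_B = 0 − 3262×(1.87 + 31.2) = −107874.34.
Balance: K_A = K_B + 31.2×ρ, so ρ = (K_A − K_B)/31.2 = 90473.9/31.2 = 2900 kg m⁻³.

2900 kg m⁻³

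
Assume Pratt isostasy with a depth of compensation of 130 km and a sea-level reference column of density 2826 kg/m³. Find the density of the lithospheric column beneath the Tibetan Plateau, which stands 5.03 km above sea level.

Pratt balance: ρ_ref D = ρ (D + h).
ρ = ρ_ref D/(D + h) = 2826 × 130 km/(130 km + 5.03 km) = 2720 kg/m³.

2720 kg/m³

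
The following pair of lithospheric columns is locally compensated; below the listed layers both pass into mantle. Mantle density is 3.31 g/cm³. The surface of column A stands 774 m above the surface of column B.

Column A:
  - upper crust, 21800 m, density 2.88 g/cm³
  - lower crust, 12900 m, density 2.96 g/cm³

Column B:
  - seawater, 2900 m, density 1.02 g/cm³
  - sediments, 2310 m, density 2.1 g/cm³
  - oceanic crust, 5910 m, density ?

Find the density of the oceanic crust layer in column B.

Take the compensation level at the base of the deeper column (depth z_c below the surface of column A) and equate Σ ρ_i t_i down to z_c; mantle fills any gap and the z_c terms cancel.
Column A: 21800×2.88 + 12900×2.96 + (z_c − 34700)×3.31
Column B: 774×0 + 2900×1.02 + 2310×2.1 + 5910×ρ + (z_c − 774 − 11120)×3.31
The z_c×3.31 term appears on both sides and cancels. Collect the known terms of each column as K = Σ(ρt)_known − 3.31 × (depth of known layers): K_A = 100968 − 3.31×34700 = −13889; K_B = 7809 − 3.31×(774 + 11120) = −31560.14.
Balance: K_A = K_B + 5910×ρ, so ρ = (K_A − K_B)/5910 = 17671.1/5910 = 2.99 g/cm³.

2.99 g/cm³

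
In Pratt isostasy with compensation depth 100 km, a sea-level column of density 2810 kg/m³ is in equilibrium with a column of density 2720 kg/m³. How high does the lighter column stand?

ρ_ref D = ρ (D + h) → h = D (ρ_ref − ρ)/ρ.
h = 100 km × (2810 − 2720)/2720 = 3.31 km.

3.31 km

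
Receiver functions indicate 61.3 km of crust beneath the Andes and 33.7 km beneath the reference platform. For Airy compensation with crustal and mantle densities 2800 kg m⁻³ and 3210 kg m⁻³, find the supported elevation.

3.53 km

Excess crust Δ = 61.3 km − 33.7 km = 27.6 km, split between elevation h and root r with h + r = Δ.
Airy balance ρ_c h = (ρ_m − ρ_c) r gives r = h ρ_c/(ρ_m − ρ_c), so h (1 + ρ_c/(ρ_m − ρ_c)) = Δ, i.e. h = Δ (ρ_m − ρ_c)/ρ_m.
h = 27.6 km × 410/3210 = 3.53 km.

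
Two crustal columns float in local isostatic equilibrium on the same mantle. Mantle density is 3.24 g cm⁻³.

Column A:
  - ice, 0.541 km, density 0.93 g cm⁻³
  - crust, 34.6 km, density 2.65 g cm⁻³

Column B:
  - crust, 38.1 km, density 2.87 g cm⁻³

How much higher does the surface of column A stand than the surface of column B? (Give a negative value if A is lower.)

2.34 km

For any compensation level in the mantle, the mantle terms cancel and isostasy reduces to e = (Σt_A − Σt_B) − (Σ(ρt)_A − Σ(ρt)_B) / ρ_m.
Σt_A = 35.141 km; Σt_B = 38.1 km; Σ(ρt)_A = 92.19313; Σ(ρt)_B = 109.347 (in km·g cm⁻³).
e = (35.141 − 38.1) − (92.19313 − 109.347) / 3.24 = 2.34 km.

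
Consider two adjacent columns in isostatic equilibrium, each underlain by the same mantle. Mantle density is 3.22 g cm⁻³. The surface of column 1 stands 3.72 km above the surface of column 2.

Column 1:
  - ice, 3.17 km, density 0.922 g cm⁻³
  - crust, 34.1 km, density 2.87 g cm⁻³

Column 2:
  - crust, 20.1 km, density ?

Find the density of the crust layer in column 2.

2.86 g cm⁻³

Take the compensation level at the base of the deeper column (depth z_c below the surface of column 1) and equate Σ ρ_i t_i down to z_c; mantle fills any gap and the z_c terms cancel.
Column 1: 3.17×0.922 + 34.1×2.87 + (z_c − 37.27)×3.22
Column 2: 3.72×0 + 20.1×ρ + (z_c − 3.72 − 20.1)×3.22
The z_c×3.22 term appears on both sides and cancels. Collect the known terms of each column as K = Σ(ρt)_known − 3.22 × (depth of known layers): K_1 = 100.78974 − 3.22×37.27 = −19.21966; K_2 = 0 − 3.22×(3.72 + 20.1) = −76.7004.
Balance: K_1 = K_2 + 20.1×ρ, so ρ = (K_1 − K_2)/20.1 = 57.4807/20.1 = 2.86 g cm⁻³.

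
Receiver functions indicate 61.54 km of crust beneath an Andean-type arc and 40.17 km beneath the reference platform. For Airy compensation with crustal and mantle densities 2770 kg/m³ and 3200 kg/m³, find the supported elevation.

2.87 km

Excess crust Δ = 61.54 km − 40.17 km = 21.37 km, split between elevation h and root r with h + r = Δ.
Airy balance ρ_c h = (ρ_m − ρ_c) r gives r = h ρ_c/(ρ_m − ρ_c), so h (1 + ρ_c/(ρ_m − ρ_c)) = Δ, i.e. h = Δ (ρ_m − ρ_c)/ρ_m.
h = 21.37 km × 430/3200 = 2.87 km.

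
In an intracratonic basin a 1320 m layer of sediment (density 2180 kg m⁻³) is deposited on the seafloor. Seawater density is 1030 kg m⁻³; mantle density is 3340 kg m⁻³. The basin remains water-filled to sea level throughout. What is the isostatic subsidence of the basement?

Submarine loading: the sediment displaces seawater, and the subsidence is in turn flooded, so s (ρ_m − ρ_w) = t (ρ_sed − ρ_w).
s = 1320 m × (2180 − 1030) / (3340 − 1030) = 657 m.

657 m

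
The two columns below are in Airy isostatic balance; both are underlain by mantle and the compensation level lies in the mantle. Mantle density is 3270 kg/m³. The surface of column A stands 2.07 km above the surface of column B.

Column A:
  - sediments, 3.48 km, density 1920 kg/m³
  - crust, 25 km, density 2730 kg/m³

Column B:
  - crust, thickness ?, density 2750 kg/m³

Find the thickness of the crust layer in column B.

22 km

Take the compensation level at the base of the deeper column (depth z_c below the surface of column A) and equate Σ ρ_i t_i down to z_c; mantle fills any gap and the z_c terms cancel.
Column A: 3.48×1920 + 25×2730 + (z_c − 28.48)×3270
Column B: 2.07×0 + x×2750 + (z_c − 2.07 − 0 − x)×3270
The z_c×3270 term appears on both sides and cancels. Collect the known terms of each column as K = Σ(ρt)_known − 3270 × (depth of known layers): K_A = 74931.6 − 3270×28.48 = −18198; K_B = 0 − 3270×(2.07 + 0) = −6768.9.
Balance: K_A = K_B − x×(3270 − 2750), so x = (K_B − K_A)/(3270 − 2750) = 11429.1/520 = 22 km.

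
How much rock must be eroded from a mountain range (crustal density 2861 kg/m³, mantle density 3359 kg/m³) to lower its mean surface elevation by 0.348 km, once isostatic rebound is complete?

2.35 km

Net drop Δ = e − u = e − e ρ_c/ρ_m = e (ρ_m − ρ_c)/ρ_m.
e = Δ ρ_m/(ρ_m − ρ_c) = 0.348 km × 3359/498 = 2.35 km.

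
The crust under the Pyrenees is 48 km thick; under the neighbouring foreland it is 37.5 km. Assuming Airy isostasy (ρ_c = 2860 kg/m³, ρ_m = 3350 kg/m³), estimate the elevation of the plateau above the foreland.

1.54 km

Excess crust Δ = 48 km − 37.5 km = 10.5 km, split between elevation h and root r with h + r = Δ.
Airy balance ρ_c h = (ρ_m − ρ_c) r gives r = h ρ_c/(ρ_m − ρ_c), so h (1 + ρ_c/(ρ_m − ρ_c)) = Δ, i.e. h = Δ (ρ_m − ρ_c)/ρ_m.
h = 10.5 km × 490/3350 = 1.54 km.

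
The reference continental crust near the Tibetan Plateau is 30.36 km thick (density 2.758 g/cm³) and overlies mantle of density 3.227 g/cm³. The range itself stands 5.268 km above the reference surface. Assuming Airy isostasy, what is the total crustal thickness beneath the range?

Root depth r = h ρ_c / (ρ_m − ρ_c) = 5.268 km × 2.758 / 0.469 = 30.98 km.
Total thickness = T + h + r = 30.36 km + 5.268 km + 30.98 km = 66.6 km.

66.6 km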